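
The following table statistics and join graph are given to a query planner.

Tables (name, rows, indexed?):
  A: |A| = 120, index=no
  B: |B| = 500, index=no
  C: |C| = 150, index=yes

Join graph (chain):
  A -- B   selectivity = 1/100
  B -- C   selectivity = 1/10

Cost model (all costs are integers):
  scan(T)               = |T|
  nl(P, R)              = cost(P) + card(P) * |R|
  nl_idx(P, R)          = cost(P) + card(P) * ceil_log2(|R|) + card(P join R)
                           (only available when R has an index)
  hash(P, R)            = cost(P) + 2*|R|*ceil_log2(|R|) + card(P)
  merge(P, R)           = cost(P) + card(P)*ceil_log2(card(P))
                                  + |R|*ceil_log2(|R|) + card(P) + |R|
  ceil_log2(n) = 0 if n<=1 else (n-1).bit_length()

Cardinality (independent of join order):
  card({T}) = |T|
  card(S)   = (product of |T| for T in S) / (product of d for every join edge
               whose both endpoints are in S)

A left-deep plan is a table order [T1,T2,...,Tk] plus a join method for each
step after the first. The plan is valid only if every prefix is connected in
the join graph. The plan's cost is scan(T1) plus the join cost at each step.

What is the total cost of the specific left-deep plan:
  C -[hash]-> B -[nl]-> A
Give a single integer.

909300

step 1: scan C: cost=150, card=150
step 2: join B via hash
    card(P join B) = 150*500/(10) = 7500
    cost = 150 + 2*500*9 + 150 = 9300
step 3: join A via nl
    card(P join A) = 7500*120/(100) = 9000
    cost = 9300 + 7500*120 = 909300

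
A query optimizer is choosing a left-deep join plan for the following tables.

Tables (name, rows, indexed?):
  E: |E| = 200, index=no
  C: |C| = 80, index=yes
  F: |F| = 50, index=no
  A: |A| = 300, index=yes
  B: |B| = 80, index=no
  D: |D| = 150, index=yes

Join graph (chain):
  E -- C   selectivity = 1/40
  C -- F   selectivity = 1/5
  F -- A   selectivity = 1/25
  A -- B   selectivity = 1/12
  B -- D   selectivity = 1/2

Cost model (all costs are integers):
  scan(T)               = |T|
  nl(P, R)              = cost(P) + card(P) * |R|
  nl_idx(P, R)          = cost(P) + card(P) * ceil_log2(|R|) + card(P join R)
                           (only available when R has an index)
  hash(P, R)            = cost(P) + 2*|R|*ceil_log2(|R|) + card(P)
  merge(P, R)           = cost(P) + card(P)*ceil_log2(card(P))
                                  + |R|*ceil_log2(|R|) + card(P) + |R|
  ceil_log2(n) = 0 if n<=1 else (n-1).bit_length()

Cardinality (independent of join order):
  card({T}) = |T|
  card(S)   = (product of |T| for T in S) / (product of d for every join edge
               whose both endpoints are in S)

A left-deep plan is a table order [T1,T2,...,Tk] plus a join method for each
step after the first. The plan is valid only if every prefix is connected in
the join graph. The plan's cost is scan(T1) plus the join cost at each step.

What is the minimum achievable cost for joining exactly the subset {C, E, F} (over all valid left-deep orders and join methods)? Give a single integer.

2520

Selinger DP over subsets of {C,E,F}:
  {E}: scan cost=200, card=200
  {C}: scan cost=80, card=80
  {F}: scan cost=50, card=50
  {CE}: card=400; try (C,hash)→1520, (C,nl_idx)→2000, (E,merge)→2520, (C,merge)→2640, (E,hash)→3360, (E,nl)→16080 …(+1); best=1520 via (C,hash)
  {CF}: card=800; try (F,hash)→760, (C,merge)→1040, (F,merge)→1070, (C,nl_idx)→1200, (C,hash)→1220, (C,nl)→4050 …(+1); best=760 via (F,hash)
  {CEF}: card=4000; try (F,hash)→2520, (E,hash)→4760, (F,merge)→5870, (E,merge)→11360, (F,nl)→21520, (E,nl)→160760; best=2520 via (F,hash)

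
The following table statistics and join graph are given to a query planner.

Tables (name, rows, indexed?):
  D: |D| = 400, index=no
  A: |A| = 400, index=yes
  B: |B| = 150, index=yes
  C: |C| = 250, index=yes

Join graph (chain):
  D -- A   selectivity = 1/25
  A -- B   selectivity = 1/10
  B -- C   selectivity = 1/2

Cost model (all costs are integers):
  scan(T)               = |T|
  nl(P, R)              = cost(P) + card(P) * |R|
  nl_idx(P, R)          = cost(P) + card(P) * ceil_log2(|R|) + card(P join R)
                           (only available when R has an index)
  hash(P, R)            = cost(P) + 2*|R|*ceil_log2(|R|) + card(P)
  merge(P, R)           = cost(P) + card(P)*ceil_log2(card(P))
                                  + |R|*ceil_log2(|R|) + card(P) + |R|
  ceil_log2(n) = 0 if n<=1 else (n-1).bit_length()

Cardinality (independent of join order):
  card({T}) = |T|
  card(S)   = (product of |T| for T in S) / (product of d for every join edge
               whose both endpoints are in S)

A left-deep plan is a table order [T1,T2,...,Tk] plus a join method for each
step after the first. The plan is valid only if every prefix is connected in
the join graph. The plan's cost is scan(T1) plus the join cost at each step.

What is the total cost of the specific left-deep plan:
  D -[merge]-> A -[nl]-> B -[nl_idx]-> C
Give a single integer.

13736400

step 1: scan D: cost=400, card=400
step 2: join A via merge
    card(P join A) = 400*400/(25) = 6400
    cost = 400 + 400*9 + 400*9 + 400 + 400 = 8400
step 3: join B via nl
    card(P join B) = 6400*150/(10) = 96000
    cost = 8400 + 6400*150 = 968400
step 4: join C via nl_idx
    card(P join C) = 96000*250/(2) = 12000000
    cost = 968400 + 96000*8 + 12000000 = 13736400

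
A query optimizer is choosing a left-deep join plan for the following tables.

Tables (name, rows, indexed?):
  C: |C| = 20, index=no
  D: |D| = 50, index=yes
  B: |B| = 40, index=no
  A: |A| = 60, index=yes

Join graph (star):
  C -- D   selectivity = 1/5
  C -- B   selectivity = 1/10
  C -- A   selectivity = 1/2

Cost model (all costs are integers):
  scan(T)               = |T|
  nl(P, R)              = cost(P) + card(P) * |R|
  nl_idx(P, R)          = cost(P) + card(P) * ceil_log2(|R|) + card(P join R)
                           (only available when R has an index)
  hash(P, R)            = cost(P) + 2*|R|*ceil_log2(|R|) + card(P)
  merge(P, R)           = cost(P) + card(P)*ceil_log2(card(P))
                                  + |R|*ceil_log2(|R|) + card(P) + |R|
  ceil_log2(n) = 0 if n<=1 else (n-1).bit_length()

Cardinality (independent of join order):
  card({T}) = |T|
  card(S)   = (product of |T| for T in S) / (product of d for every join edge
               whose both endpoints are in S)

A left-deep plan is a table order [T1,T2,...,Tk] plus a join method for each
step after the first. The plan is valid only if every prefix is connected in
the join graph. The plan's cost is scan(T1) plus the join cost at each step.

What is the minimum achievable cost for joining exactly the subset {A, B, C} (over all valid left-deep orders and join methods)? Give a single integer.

Selinger DP over subsets of {A,B,C}:
  {C}: scan cost=20, card=20
  {B}: scan cost=40, card=40
  {A}: scan cost=60, card=60
  {BC}: card=80; try (C,hash)→280, (B,merge)→420, (C,merge)→440, (B,hash)→520, (B,nl)→820, (C,nl)→840; best=280 via (C,hash)
  {AC}: card=600; try (C,hash)→320, (A,merge)→560, (C,merge)→600, (A,nl_idx)→740, (A,hash)→760, (A,nl)→1220 …(+1); best=320 via (C,hash)
  {ABC}: card=2400; try (A,hash)→1080, (A,merge)→1340, (B,hash)→1400, (A,nl_idx)→3160, (A,nl)→5080, (B,merge)→7200 …(+1); best=1080 via (A,hash)

1080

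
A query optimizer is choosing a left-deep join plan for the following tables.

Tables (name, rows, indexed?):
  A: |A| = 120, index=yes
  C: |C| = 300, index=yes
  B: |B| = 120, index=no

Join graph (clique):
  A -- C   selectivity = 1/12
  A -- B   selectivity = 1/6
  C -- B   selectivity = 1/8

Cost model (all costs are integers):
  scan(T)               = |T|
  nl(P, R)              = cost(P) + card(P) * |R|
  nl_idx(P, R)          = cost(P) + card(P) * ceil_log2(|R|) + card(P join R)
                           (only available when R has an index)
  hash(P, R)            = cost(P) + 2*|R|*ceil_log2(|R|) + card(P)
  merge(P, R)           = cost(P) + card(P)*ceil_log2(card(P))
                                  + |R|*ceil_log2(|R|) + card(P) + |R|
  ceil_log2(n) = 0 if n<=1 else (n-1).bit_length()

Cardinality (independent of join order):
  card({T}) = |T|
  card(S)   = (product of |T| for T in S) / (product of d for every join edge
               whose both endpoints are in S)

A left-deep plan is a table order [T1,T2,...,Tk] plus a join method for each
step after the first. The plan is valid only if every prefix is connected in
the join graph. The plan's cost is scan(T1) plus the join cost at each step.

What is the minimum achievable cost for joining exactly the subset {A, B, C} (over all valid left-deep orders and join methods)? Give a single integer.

Selinger DP over subsets of {A,B,C}:
  {A}: scan cost=120, card=120
  {C}: scan cost=300, card=300
  {B}: scan cost=120, card=120
  {AC}: card=3000; try (A,hash)→2280, (C,merge)→4080, (C,nl_idx)→4200, (A,merge)→4260, (A,nl_idx)→5400, (C,hash)→5640 …(+2); best=2280 via (A,hash)
  {AB}: card=2400; try (B,hash)→1920, (A,hash)→1920, (B,merge)→2040, (A,merge)→2040, (A,nl_idx)→3360, (B,nl)→14520 …(+1); best=1920 via (B,hash)
  {BC}: card=4500; try (B,hash)→2280, (C,merge)→4080, (B,merge)→4260, (C,hash)→5640, (C,nl_idx)→5700, (C,nl)→36120 …(+1); best=2280 via (B,hash)
  {ABC}: card=7500; try (B,hash)→6960, (A,hash)→8460, (C,hash)→9720, (C,nl_idx)→31020, (C,merge)→36120, (A,nl_idx)→41280 …(+5); best=6960 via (B,hash)

6960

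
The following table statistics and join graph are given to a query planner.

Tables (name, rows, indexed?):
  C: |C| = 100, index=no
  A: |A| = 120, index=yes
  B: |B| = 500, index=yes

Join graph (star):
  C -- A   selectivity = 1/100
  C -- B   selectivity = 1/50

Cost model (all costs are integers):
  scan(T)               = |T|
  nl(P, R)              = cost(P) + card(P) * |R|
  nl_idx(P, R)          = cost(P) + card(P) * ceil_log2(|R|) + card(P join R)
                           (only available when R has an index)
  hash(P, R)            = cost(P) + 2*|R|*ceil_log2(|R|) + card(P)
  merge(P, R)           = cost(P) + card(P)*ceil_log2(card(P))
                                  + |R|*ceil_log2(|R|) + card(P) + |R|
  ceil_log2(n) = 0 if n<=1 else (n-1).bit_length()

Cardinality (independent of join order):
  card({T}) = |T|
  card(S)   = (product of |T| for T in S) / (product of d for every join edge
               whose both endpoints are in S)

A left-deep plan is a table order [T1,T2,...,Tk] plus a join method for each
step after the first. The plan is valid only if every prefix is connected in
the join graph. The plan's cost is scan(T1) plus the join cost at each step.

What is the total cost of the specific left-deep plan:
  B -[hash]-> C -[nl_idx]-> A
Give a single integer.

step 1: scan B: cost=500, card=500
step 2: join C via hash
    card(P join C) = 500*100/(50) = 1000
    cost = 500 + 2*100*7 + 500 = 2400
step 3: join A via nl_idx
    card(P join A) = 1000*120/(100) = 1200
    cost = 2400 + 1000*7 + 1200 = 10600

10600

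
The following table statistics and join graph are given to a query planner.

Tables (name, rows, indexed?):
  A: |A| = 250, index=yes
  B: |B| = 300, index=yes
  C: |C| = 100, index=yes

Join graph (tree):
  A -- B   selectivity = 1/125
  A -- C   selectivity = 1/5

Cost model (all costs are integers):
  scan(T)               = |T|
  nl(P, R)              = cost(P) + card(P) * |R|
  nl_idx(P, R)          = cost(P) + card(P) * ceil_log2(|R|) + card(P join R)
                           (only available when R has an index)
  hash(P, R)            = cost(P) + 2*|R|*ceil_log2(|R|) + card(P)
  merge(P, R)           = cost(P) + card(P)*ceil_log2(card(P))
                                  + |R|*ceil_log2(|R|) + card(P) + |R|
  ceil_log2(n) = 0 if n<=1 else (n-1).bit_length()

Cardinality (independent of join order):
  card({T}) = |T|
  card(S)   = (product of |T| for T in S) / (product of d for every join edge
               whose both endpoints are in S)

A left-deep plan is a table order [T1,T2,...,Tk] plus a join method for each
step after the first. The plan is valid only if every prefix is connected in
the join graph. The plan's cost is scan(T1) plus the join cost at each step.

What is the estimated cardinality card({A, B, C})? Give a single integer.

Tables in S: A(250), B(300), C(100)
Edges inside S: A-B(d=125), A-C(d=5)
numerator = 250 * 300 * 100 = 7500000
denominator = 125 * 5 = 625
card(S) = 7500000 / 625 = 12000

12000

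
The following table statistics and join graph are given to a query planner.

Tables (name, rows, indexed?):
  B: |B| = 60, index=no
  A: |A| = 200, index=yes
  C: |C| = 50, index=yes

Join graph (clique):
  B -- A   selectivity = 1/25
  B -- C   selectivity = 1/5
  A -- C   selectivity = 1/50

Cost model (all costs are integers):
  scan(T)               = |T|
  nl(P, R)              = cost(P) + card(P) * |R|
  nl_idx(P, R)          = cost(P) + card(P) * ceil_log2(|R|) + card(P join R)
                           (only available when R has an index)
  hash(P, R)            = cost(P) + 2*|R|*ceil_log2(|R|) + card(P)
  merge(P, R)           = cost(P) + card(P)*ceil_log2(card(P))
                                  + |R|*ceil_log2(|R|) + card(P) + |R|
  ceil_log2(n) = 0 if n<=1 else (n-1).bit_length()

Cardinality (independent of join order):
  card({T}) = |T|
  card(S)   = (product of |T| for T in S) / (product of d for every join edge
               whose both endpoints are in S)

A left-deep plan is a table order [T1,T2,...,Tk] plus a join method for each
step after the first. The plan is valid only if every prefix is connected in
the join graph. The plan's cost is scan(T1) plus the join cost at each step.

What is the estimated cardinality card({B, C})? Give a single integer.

600

Tables in S: B(60), C(50)
Edges inside S: B-C(d=5)
numerator = 60 * 50 = 3000
denominator = 5 = 5
card(S) = 3000 / 5 = 600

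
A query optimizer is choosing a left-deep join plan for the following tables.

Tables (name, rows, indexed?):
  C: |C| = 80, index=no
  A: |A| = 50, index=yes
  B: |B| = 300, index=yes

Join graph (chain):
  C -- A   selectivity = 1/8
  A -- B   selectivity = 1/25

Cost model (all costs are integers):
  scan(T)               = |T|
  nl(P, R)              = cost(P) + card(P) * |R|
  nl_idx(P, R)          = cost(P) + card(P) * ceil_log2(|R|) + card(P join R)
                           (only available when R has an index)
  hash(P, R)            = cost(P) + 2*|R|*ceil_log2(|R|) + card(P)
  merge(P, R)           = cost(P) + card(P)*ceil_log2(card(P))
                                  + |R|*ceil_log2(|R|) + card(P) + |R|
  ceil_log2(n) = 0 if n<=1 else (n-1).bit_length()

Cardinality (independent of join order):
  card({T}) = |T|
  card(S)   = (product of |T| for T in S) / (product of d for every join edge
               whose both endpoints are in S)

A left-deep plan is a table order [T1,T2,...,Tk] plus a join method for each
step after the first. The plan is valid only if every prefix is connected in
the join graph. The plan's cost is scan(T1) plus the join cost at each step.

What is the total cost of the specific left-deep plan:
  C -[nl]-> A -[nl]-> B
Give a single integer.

step 1: scan C: cost=80, card=80
step 2: join A via nl
    card(P join A) = 80*50/(8) = 500
    cost = 80 + 80*50 = 4080
step 3: join B via nl
    card(P join B) = 500*300/(25) = 6000
    cost = 4080 + 500*300 = 154080

154080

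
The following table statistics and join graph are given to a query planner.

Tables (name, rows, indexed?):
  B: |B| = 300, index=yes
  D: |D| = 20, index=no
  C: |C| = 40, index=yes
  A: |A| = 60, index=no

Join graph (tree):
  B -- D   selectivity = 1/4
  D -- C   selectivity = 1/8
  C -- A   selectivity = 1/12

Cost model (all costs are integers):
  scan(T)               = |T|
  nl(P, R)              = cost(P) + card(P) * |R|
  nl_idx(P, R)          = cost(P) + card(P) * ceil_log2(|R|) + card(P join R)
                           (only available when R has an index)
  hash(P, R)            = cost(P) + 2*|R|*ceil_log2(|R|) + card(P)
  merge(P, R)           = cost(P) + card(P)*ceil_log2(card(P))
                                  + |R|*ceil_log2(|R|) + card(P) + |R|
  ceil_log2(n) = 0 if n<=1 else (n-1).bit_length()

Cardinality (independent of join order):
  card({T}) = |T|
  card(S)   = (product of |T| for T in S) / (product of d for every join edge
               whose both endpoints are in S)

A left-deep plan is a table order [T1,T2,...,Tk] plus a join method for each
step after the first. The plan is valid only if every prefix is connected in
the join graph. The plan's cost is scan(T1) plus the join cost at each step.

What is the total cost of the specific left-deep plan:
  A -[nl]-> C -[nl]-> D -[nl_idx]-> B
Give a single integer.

step 1: scan A: cost=60, card=60
step 2: join C via nl
    card(P join C) = 60*40/(12) = 200
    cost = 60 + 60*40 = 2460
step 3: join D via nl
    card(P join D) = 200*20/(8) = 500
    cost = 2460 + 200*20 = 6460
step 4: join B via nl_idx
    card(P join B) = 500*300/(4) = 37500
    cost = 6460 + 500*9 + 37500 = 48460

48460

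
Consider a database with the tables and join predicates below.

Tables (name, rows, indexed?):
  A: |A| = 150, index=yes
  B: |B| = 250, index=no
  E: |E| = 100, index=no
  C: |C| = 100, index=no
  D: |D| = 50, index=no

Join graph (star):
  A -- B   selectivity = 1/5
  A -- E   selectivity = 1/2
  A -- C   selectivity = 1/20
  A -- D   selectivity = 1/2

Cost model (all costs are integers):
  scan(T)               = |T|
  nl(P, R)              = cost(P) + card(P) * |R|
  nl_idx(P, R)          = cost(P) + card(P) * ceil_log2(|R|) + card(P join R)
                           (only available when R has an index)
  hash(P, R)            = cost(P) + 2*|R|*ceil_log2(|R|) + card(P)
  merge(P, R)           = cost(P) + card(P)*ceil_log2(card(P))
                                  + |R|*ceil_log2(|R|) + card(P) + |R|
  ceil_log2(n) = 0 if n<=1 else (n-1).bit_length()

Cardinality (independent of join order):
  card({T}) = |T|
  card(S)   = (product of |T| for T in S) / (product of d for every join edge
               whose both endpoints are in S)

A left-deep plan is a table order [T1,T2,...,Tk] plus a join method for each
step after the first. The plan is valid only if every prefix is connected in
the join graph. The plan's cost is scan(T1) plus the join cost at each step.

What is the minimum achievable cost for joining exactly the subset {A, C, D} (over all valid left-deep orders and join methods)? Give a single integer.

Selinger DP over subsets of {A,C,D}:
  {A}: scan cost=150, card=150
  {C}: scan cost=100, card=100
  {D}: scan cost=50, card=50
  {AC}: card=750; try (A,nl_idx)→1650, (C,hash)→1700, (A,merge)→2250, (C,merge)→2300, (A,hash)→2600, (A,nl)→15100 …(+1); best=1650 via (A,nl_idx)
  {AD}: card=3750; try (D,hash)→900, (A,merge)→1750, (D,merge)→1850, (A,hash)→2500, (A,nl_idx)→4200, (A,nl)→7550 …(+1); best=900 via (D,hash)
  {ACD}: card=18750; try (D,hash)→3000, (C,hash)→6050, (D,merge)→10250, (D,nl)→39150, (C,merge)→50450, (C,nl)→375900; best=3000 via (D,hash)

3000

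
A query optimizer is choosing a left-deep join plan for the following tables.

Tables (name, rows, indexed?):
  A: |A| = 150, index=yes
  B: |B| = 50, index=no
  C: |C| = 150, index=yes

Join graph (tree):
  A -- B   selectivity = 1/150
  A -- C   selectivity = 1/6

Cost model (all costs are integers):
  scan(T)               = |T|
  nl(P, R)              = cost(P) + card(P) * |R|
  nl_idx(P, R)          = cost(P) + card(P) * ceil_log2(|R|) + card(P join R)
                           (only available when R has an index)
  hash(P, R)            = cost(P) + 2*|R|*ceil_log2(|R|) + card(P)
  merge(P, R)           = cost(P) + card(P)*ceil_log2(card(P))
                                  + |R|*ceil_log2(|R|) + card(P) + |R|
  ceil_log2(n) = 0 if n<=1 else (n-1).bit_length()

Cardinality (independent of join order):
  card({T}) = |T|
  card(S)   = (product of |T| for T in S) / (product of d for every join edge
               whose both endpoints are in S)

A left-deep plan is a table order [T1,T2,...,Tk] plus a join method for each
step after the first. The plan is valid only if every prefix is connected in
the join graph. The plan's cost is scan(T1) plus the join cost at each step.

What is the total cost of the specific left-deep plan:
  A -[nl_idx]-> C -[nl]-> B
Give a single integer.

step 1: scan A: cost=150, card=150
step 2: join C via nl_idx
    card(P join C) = 150*150/(6) = 3750
    cost = 150 + 150*8 + 3750 = 5100
step 3: join B via nl
    card(P join B) = 3750*50/(150) = 1250
    cost = 5100 + 3750*50 = 192600

192600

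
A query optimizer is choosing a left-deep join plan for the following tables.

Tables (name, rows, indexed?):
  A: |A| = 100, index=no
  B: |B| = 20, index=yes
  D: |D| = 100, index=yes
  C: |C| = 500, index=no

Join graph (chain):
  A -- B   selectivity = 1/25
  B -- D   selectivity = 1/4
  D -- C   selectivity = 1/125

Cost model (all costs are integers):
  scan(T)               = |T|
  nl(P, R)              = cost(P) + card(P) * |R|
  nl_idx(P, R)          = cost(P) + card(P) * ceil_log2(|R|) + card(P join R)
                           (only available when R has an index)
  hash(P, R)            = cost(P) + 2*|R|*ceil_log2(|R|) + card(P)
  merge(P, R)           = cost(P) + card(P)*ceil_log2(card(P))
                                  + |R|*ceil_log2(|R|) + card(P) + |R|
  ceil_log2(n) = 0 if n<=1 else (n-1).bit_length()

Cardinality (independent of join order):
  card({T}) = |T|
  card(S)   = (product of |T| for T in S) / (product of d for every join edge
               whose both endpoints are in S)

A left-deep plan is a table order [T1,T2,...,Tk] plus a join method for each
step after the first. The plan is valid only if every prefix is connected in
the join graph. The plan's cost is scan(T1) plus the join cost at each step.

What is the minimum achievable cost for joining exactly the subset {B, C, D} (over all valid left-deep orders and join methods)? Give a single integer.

Selinger DP over subsets of {B,C,D}:
  {B}: scan cost=20, card=20
  {D}: scan cost=100, card=100
  {C}: scan cost=500, card=500
  {BD}: card=500; try (B,hash)→400, (D,nl_idx)→660, (D,merge)→940, (B,merge)→1020, (B,nl_idx)→1100, (D,hash)→1440 …(+2); best=400 via (B,hash)
  {CD}: card=400; try (D,hash)→2400, (D,nl_idx)→4400, (C,merge)→5900, (D,merge)→6300, (C,hash)→9200, (C,nl)→50100 …(+1); best=2400 via (D,hash)
  {BCD}: card=2000; try (B,hash)→3000, (B,nl_idx)→6400, (B,merge)→6520, (C,hash)→9900, (C,merge)→10400, (B,nl)→10400 …(+1); best=3000 via (B,hash)

3000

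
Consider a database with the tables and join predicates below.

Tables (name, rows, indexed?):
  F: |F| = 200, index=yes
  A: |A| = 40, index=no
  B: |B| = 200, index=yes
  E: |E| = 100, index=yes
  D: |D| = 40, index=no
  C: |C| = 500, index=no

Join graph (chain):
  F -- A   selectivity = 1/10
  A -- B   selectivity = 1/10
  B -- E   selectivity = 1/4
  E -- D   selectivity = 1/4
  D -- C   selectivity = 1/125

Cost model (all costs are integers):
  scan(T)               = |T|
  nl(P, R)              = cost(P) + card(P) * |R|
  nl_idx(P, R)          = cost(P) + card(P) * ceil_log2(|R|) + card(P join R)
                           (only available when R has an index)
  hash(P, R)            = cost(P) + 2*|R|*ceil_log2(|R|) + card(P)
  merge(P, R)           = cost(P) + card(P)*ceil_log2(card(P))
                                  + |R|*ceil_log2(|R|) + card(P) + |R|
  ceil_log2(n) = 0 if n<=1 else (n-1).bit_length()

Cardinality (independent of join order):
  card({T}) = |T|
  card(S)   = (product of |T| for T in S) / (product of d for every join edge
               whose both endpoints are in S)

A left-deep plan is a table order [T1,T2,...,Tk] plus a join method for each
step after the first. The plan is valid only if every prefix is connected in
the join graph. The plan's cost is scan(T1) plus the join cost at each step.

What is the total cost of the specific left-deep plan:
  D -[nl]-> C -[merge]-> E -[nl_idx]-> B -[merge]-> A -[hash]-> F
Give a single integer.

4857760

step 1: scan D: cost=40, card=40
step 2: join C via nl
    card(P join C) = 40*500/(125) = 160
    cost = 40 + 40*500 = 20040
step 3: join E via merge
    card(P join E) = 160*100/(4) = 4000
    cost = 20040 + 160*8 + 100*7 + 160 + 100 = 22280
step 4: join B via nl_idx
    card(P join B) = 4000*200/(4) = 200000
    cost = 22280 + 4000*8 + 200000 = 254280
step 5: join A via merge
    card(P join A) = 200000*40/(10) = 800000
    cost = 254280 + 200000*18 + 40*6 + 200000 + 40 = 4054560
step 6: join F via hash
    card(P join F) = 800000*200/(10) = 16000000
    cost = 4054560 + 2*200*8 + 800000 = 4857760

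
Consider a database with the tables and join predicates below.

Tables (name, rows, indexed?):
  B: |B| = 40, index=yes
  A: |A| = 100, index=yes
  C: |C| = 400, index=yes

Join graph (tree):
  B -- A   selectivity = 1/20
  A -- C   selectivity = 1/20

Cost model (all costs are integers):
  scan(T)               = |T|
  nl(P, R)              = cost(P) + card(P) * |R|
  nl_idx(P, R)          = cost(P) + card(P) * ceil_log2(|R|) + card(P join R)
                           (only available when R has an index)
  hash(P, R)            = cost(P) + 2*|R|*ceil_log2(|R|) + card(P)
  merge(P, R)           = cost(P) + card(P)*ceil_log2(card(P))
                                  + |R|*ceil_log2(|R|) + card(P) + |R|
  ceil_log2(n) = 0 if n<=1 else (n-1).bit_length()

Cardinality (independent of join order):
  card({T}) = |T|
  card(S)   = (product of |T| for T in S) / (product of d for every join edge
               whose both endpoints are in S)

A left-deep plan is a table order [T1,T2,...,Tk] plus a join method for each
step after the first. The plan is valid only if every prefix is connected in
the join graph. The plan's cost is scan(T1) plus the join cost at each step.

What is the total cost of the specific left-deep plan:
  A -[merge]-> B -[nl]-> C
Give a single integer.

81180

step 1: scan A: cost=100, card=100
step 2: join B via merge
    card(P join B) = 100*40/(20) = 200
    cost = 100 + 100*7 + 40*6 + 100 + 40 = 1180
step 3: join C via nl
    card(P join C) = 200*400/(20) = 4000
    cost = 1180 + 200*400 = 81180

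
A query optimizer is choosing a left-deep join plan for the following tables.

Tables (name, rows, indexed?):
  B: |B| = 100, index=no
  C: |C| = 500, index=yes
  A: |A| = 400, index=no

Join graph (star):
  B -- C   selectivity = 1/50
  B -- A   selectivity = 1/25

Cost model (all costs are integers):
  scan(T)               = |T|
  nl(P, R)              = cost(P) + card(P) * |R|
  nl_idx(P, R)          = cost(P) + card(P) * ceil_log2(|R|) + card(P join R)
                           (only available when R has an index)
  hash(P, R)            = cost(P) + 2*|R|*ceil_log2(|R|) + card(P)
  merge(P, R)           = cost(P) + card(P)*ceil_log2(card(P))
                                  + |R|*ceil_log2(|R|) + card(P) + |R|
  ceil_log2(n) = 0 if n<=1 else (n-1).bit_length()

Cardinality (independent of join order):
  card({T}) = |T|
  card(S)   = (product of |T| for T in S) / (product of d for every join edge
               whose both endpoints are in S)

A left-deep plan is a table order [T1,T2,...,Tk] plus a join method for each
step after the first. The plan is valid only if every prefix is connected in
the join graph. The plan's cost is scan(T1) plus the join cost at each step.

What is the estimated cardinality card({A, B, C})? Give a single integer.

Tables in S: A(400), B(100), C(500)
Edges inside S: B-C(d=50), B-A(d=25)
numerator = 400 * 100 * 500 = 20000000
denominator = 50 * 25 = 1250
card(S) = 20000000 / 1250 = 16000

16000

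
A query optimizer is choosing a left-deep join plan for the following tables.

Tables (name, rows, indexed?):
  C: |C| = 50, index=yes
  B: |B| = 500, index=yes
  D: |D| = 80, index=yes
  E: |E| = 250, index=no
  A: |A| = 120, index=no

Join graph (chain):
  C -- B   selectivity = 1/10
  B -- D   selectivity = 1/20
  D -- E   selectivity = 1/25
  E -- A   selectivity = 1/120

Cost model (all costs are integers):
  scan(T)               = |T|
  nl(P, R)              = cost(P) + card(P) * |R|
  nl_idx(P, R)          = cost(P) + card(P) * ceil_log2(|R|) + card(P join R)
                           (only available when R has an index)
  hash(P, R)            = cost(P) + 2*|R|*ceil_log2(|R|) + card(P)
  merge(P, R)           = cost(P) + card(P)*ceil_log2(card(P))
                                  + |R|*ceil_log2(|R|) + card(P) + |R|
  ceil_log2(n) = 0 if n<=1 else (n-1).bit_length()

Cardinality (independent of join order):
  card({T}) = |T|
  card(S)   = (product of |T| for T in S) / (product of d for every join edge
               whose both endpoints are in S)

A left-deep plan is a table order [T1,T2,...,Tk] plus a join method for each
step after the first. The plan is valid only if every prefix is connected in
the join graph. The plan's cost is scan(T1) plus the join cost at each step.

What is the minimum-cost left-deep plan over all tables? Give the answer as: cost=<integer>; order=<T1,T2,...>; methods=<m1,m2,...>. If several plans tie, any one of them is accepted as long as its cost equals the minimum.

cost=33950; order=E,A,D,B,C; methods=hash,hash,hash,hash

Selinger DP (subsets sized 1..n):
  {C}: scan cost=50, card=50
  {B}: scan cost=500, card=500
  {D}: scan cost=80, card=80
  {E}: scan cost=250, card=250
  {A}: scan cost=120, card=120
  {BC}: card=2500; try (C,hash)→1600, (B,nl_idx)→3000, (B,merge)→5400, (C,merge)→5850, (C,nl_idx)→6000, (B,hash)→9100 …(+2); best=1600 via (C,hash)
  {BD}: card=2000; try (D,hash)→2120, (B,nl_idx)→2800, (B,merge)→5720, (D,nl_idx)→6000, (D,merge)→6140, (B,hash)→9160 …(+2); best=2120 via (D,hash)
  {DE}: card=800; try (D,hash)→1620, (D,nl_idx)→2800, (E,merge)→2970, (D,merge)→3140, (E,hash)→4160, (E,nl)→20080 …(+1); best=1620 via (D,hash)
  {AE}: card=250; try (A,hash)→2180, (E,merge)→3330, (A,merge)→3460, (E,hash)→4240, (E,nl)→30120, (A,nl)→30250; best=2180 via (A,hash)
  {BCD}: card=10000; try (C,hash)→4720, (D,hash)→5220, (C,nl_idx)→24120, (C,merge)→26470, (D,nl_idx)→29100, (D,merge)→34740 …(+2); best=4720 via (C,hash)
  {BDE}: card=20000; try (E,hash)→8120, (B,hash)→11420, (B,merge)→15420, (E,merge)→28370, (B,nl_idx)→28820, (B,nl)→401620 …(+1); best=8120 via (E,hash)
  {ADE}: card=800; try (D,hash)→3550, (A,hash)→4100, (D,nl_idx)→4730, (D,merge)→5070, (A,merge)→11380, (D,nl)→22180 …(+1); best=3550 via (D,hash)
  {BCDE}: card=100000; try (E,hash)→18720, (C,hash)→28720, (E,merge)→156970, (C,nl_idx)→228120, (C,merge)→328470, (C,nl)→1008120 …(+1); best=18720 via (E,hash)
  {ABDE}: card=20000; try (B,hash)→13350, (B,merge)→17350, (A,hash)→29800, (B,nl_idx)→30750, (A,merge)→329080, (B,nl)→403550 …(+1); best=13350 via (B,hash)
  {ABCDE}: card=100000; try (C,hash)→33950, (A,hash)→120400, (C,nl_idx)→233350, (C,merge)→333700, (C,nl)→1013350, (A,merge)→1819680 …(+1); best=33950 via (C,hash)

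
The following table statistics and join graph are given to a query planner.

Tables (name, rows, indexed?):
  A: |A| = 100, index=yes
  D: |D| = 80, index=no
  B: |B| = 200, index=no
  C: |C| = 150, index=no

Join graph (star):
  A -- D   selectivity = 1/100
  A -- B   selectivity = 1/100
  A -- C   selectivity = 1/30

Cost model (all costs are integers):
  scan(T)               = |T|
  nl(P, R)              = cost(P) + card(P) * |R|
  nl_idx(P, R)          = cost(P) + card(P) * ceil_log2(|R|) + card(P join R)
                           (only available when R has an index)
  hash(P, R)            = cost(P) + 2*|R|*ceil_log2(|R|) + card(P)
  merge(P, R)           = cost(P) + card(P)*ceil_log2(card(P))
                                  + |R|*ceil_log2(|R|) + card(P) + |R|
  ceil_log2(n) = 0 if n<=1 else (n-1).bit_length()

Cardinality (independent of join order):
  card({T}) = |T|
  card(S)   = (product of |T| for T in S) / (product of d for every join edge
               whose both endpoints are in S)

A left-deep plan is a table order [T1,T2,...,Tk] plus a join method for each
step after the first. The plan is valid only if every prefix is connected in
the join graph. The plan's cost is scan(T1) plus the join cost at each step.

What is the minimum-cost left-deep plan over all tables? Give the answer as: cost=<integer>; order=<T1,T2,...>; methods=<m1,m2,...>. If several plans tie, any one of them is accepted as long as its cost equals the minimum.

Selinger DP (subsets sized 1..n):
  {A}: scan cost=100, card=100
  {D}: scan cost=80, card=80
  {B}: scan cost=200, card=200
  {C}: scan cost=150, card=150
  {AD}: card=80; try (A,nl_idx)→720, (D,hash)→1320, (A,merge)→1520, (D,merge)→1540, (A,hash)→1560, (A,nl)→8080 …(+1); best=720 via (A,nl_idx)
  {AB}: card=200; try (A,hash)→1800, (A,nl_idx)→1800, (B,merge)→2700, (A,merge)→2800, (B,hash)→3400, (B,nl)→20100 …(+1); best=1800 via (A,hash)
  {AC}: card=500; try (A,hash)→1700, (A,nl_idx)→1700, (C,merge)→2250, (A,merge)→2300, (C,hash)→2600, (C,nl)→15100 …(+1); best=1700 via (A,hash)
  {ABD}: card=160; try (D,hash)→3120, (B,merge)→3160, (B,hash)→4000, (D,merge)→4240, (B,nl)→16720, (D,nl)→17800; best=3120 via (D,hash)
  {ACD}: card=400; try (C,merge)→2710, (C,hash)→3200, (D,hash)→3320, (D,merge)→7340, (C,nl)→12720, (D,nl)→41700; best=2710 via (C,merge)
  {ABC}: card=1000; try (C,hash)→4400, (C,merge)→4950, (B,hash)→5400, (B,merge)→8500, (C,nl)→31800, (B,nl)→101700; best=4400 via (C,hash)
  {ABCD}: card=800; try (C,hash)→5680, (C,merge)→5910, (B,hash)→6310, (D,hash)→6520, (B,merge)→8510, (D,merge)→16040 …(+3); best=5680 via (C,hash)

cost=5680; order=B,A,D,C; methods=hash,hash,hash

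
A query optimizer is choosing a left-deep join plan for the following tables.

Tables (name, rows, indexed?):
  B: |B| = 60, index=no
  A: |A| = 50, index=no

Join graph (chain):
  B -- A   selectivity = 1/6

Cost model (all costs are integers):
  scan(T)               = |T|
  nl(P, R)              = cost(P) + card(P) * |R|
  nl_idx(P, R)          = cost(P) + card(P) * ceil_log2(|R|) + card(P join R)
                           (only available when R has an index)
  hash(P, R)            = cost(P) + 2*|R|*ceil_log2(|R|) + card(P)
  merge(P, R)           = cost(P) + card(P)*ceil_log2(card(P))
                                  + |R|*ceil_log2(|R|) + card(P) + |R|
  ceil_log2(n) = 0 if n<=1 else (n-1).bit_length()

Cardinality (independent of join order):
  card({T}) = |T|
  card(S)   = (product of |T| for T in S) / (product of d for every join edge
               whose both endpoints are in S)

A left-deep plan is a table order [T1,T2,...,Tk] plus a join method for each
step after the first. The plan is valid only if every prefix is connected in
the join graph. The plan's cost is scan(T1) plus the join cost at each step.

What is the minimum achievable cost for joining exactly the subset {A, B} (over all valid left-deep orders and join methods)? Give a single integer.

Selinger DP over subsets of {A,B}:
  {B}: scan cost=60, card=60
  {A}: scan cost=50, card=50
  {AB}: card=500; try (A,hash)→720, (B,hash)→820, (B,merge)→820, (A,merge)→830, (B,nl)→3050, (A,nl)→3060; best=720 via (A,hash)

720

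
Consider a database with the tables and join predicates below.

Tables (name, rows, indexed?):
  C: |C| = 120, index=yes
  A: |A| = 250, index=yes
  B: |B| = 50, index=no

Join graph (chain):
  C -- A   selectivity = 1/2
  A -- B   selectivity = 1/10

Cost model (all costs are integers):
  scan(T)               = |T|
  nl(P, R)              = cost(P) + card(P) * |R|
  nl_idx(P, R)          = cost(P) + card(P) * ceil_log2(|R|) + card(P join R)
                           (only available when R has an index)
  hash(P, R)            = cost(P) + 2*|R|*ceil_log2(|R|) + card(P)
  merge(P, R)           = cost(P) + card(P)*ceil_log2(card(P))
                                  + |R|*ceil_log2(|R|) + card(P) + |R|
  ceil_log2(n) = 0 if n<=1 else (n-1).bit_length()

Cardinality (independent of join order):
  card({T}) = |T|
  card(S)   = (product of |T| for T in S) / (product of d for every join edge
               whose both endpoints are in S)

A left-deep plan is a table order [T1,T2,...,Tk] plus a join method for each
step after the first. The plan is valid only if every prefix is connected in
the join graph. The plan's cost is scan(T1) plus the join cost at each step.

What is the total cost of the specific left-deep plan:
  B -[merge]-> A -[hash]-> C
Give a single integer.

step 1: scan B: cost=50, card=50
step 2: join A via merge
    card(P join A) = 50*250/(10) = 1250
    cost = 50 + 50*6 + 250*8 + 50 + 250 = 2650
step 3: join C via hash
    card(P join C) = 1250*120/(2) = 75000
    cost = 2650 + 2*120*7 + 1250 = 5580

5580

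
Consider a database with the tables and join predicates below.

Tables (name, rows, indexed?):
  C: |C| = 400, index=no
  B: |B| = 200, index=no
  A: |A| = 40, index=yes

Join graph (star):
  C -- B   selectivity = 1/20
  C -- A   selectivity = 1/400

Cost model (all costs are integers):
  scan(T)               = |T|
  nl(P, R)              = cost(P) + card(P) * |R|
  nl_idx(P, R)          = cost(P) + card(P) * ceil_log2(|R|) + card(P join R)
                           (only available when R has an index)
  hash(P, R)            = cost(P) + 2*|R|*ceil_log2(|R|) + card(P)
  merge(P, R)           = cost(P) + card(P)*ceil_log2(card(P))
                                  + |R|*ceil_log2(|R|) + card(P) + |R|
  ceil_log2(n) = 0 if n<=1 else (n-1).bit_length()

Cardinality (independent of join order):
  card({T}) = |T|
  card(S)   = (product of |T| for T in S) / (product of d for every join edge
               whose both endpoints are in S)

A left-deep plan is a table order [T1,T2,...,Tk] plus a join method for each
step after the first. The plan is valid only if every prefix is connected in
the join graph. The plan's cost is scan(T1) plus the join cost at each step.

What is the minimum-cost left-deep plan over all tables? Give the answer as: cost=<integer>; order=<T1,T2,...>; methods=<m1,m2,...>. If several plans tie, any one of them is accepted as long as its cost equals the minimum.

cost=3360; order=C,A,B; methods=hash,merge

Selinger DP (subsets sized 1..n):
  {C}: scan cost=400, card=400
  {B}: scan cost=200, card=200
  {A}: scan cost=40, card=40
  {BC}: card=4000; try (B,hash)→4000, (C,merge)→6000, (B,merge)→6200, (C,hash)→7600, (C,nl)→80200, (B,nl)→80400; best=4000 via (B,hash)
  {AC}: card=40; try (A,hash)→1280, (A,nl_idx)→2840, (C,merge)→4320, (A,merge)→4680, (C,hash)→7280, (C,nl)→16040 …(+1); best=1280 via (A,hash)
  {ABC}: card=400; try (B,merge)→3360, (B,hash)→4520, (A,hash)→8480, (B,nl)→9280, (A,nl_idx)→28400, (A,merge)→56280 …(+1); best=3360 via (B,merge)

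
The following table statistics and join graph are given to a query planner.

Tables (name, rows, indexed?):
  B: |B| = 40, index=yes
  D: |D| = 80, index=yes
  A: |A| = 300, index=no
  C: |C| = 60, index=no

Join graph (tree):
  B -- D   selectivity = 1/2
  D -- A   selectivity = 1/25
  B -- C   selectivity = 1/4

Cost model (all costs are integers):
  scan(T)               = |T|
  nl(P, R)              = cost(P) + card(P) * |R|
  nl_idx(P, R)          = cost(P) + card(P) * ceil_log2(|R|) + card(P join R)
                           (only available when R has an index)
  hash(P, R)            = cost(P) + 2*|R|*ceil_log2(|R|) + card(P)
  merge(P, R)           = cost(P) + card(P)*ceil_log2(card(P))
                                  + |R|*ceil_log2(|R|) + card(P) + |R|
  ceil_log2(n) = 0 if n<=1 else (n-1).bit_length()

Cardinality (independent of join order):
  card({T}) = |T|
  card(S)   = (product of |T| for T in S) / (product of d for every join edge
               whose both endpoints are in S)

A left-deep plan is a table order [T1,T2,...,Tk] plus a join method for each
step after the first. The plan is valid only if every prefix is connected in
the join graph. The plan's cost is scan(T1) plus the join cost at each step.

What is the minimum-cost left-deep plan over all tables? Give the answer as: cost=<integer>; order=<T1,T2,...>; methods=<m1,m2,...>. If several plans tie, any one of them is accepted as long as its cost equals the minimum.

cost=23080; order=A,D,B,C; methods=hash,hash,hash

Selinger DP (subsets sized 1..n):
  {B}: scan cost=40, card=40
  {D}: scan cost=80, card=80
  {A}: scan cost=300, card=300
  {C}: scan cost=60, card=60
  {BD}: card=1600; try (B,hash)→640, (D,merge)→960, (B,merge)→1000, (D,hash)→1200, (D,nl_idx)→1920, (B,nl_idx)→2160 …(+2); best=640 via (B,hash)
  {BC}: card=600; try (B,hash)→600, (C,merge)→740, (B,merge)→760, (C,hash)→800, (B,nl_idx)→1020, (C,nl)→2440 …(+1); best=600 via (B,hash)
  {AD}: card=960; try (D,hash)→1720, (D,nl_idx)→3360, (A,merge)→3720, (D,merge)→3940, (A,hash)→5560, (A,nl)→24080 …(+1); best=1720 via (D,hash)
  {ABD}: card=19200; try (B,hash)→3160, (A,hash)→7640, (B,merge)→12560, (A,merge)→22840, (B,nl_idx)→26680, (B,nl)→40120 …(+1); best=3160 via (B,hash)
  {BCD}: card=24000; try (D,hash)→2320, (C,hash)→2960, (D,merge)→7840, (C,merge)→20260, (D,nl_idx)→28800, (D,nl)→48600 …(+1); best=2320 via (D,hash)
  {ABCD}: card=288000; try (C,hash)→23080, (A,hash)→31720, (C,merge)→310780, (A,merge)→389320, (C,nl)→1155160, (A,nl)→7202320; best=23080 via (C,hash)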